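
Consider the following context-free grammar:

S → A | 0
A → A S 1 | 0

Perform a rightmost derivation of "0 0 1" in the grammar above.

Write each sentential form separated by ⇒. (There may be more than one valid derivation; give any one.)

S ⇒ A ⇒ A S 1 ⇒ A 0 1 ⇒ 0 0 1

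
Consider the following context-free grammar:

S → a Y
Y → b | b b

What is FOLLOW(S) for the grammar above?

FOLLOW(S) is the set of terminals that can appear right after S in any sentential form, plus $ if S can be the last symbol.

We compute FOLLOW(S) using the standard algorithm.
FOLLOW(S) starts with {$}.
FIRST(S) = {a}
FIRST(Y) = {b}
FOLLOW(S) = {$}
FOLLOW(Y) = {$}
Therefore, FOLLOW(S) = {$}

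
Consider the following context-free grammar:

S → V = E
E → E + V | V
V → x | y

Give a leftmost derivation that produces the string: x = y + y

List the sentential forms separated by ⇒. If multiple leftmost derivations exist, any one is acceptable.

S ⇒ V = E ⇒ x = E ⇒ x = E + V ⇒ x = V + V ⇒ x = y + V ⇒ x = y + y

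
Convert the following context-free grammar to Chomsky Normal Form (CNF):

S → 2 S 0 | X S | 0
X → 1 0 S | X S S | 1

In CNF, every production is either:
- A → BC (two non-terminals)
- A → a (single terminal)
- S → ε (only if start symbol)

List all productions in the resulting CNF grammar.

T2 → 2; T0 → 0; S → 0; T1 → 1; X → 1; S → T2 X0; X0 → S T0; S → X S; X → T1 X1; X1 → T0 S; X → X X2; X2 → S S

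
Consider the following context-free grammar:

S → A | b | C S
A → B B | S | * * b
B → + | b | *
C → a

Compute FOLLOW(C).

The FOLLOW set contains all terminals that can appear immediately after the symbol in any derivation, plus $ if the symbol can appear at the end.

We compute FOLLOW(C) using the standard algorithm.
FOLLOW(S) starts with {$}.
FIRST(A) = {*, +, a, b}
FIRST(B) = {*, +, b}
FIRST(C) = {a}
FIRST(S) = {*, +, a, b}
FOLLOW(A) = {$}
FOLLOW(B) = {$, *, +, b}
FOLLOW(C) = {*, +, a, b}
FOLLOW(S) = {$}
Therefore, FOLLOW(C) = {*, +, a, b}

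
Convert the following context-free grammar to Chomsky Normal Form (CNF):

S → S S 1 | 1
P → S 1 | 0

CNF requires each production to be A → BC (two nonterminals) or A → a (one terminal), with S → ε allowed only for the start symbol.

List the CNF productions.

T1 → 1; S → 1; P → 0; S → S X0; X0 → S T1; P → S T1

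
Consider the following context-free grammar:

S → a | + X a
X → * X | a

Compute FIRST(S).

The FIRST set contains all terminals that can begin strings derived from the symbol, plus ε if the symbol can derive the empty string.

We compute FIRST(S) using the standard algorithm.
FIRST(S) = {+, a}
FIRST(X) = {*, a}
Therefore, FIRST(S) = {+, a}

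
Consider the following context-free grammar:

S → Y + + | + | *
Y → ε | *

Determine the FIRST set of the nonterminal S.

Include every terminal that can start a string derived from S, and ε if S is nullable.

We compute FIRST(S) using the standard algorithm.
FIRST(S) = {*, +}
FIRST(Y) = {*, ε}
Therefore, FIRST(S) = {*, +}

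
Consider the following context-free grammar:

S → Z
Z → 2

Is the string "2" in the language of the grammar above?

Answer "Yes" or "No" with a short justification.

Yes - a valid derivation exists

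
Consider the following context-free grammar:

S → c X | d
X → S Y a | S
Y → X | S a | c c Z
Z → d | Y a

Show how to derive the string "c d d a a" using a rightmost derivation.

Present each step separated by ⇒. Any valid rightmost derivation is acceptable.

S ⇒ c X ⇒ c S Y a ⇒ c S S a a ⇒ c S d a a ⇒ c d d a a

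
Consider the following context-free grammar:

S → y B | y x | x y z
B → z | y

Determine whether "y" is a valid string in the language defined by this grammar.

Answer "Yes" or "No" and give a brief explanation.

No - no valid derivation exists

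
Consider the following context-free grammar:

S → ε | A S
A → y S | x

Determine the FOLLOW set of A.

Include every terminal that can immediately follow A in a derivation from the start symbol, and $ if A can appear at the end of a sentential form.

We compute FOLLOW(A) using the standard algorithm.
FOLLOW(S) starts with {$}.
FIRST(A) = {x, y}
FIRST(S) = {x, y, ε}
FOLLOW(A) = {$, x, y}
FOLLOW(S) = {$, x, y}
Therefore, FOLLOW(A) = {$, x, y}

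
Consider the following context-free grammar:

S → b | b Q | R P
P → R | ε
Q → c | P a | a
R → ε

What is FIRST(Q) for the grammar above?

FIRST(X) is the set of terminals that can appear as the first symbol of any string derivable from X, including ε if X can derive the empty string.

We compute FIRST(Q) using the standard algorithm.
FIRST(P) = {ε}
FIRST(Q) = {a, c}
FIRST(R) = {ε}
FIRST(S) = {b, ε}
Therefore, FIRST(Q) = {a, c}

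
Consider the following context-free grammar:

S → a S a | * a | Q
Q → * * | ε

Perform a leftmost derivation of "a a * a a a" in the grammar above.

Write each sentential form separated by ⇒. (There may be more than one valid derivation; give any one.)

S ⇒ a S a ⇒ a a S a a ⇒ a a * a a a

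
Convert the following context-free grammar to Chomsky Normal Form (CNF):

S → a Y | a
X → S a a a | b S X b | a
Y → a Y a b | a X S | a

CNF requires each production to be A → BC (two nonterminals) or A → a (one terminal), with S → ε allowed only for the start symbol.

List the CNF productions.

TA → a; S → a; TB → b; X → a; Y → a; S → TA Y; X → S X0; X0 → TA X1; X1 → TA TA; X → TB X2; X2 → S X3; X3 → X TB; Y → TA X4; X4 → Y X5; X5 → TA TB; Y → TA X6; X6 → X S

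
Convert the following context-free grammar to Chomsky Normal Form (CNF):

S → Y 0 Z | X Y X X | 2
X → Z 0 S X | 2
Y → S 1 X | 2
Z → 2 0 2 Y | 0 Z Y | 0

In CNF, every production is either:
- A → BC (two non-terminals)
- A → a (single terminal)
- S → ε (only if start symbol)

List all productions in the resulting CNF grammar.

T0 → 0; S → 2; X → 2; T1 → 1; Y → 2; T2 → 2; Z → 0; S → Y X0; X0 → T0 Z; S → X X1; X1 → Y X2; X2 → X X; X → Z X3; X3 → T0 X4; X4 → S X; Y → S X5; X5 → T1 X; Z → T2 X6; X6 → T0 X7; X7 → T2 Y; Z → T0 X8; X8 → Z Y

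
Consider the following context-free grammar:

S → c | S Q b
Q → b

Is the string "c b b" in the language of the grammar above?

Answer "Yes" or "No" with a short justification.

Yes - a valid derivation exists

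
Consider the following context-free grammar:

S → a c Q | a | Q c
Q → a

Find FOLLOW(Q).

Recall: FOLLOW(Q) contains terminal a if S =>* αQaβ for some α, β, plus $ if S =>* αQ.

We compute FOLLOW(Q) using the standard algorithm.
FOLLOW(S) starts with {$}.
FIRST(Q) = {a}
FIRST(S) = {a}
FOLLOW(Q) = {$, c}
FOLLOW(S) = {$}
Therefore, FOLLOW(Q) = {$, c}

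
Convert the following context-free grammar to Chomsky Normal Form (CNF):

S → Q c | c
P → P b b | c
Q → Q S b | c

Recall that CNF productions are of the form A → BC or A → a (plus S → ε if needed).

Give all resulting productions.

TC → c; S → c; TB → b; P → c; Q → c; S → Q TC; P → P X0; X0 → TB TB; Q → Q X1; X1 → S TB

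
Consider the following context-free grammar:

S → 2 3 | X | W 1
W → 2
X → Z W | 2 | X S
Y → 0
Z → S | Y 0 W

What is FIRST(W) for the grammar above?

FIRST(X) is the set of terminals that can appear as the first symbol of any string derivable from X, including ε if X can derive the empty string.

We compute FIRST(W) using the standard algorithm.
FIRST(S) = {0, 2}
FIRST(W) = {2}
FIRST(X) = {0, 2}
FIRST(Y) = {0}
FIRST(Z) = {0, 2}
Therefore, FIRST(W) = {2}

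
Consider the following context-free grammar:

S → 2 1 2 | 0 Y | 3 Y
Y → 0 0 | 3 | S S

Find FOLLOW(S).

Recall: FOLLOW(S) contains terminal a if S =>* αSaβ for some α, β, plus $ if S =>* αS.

We compute FOLLOW(S) using the standard algorithm.
FOLLOW(S) starts with {$}.
FIRST(S) = {0, 2, 3}
FIRST(Y) = {0, 2, 3}
FOLLOW(S) = {$, 0, 2, 3}
FOLLOW(Y) = {$, 0, 2, 3}
Therefore, FOLLOW(S) = {$, 0, 2, 3}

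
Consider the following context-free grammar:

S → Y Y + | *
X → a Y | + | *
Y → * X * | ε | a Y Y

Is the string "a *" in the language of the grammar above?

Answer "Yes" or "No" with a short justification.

No - no valid derivation exists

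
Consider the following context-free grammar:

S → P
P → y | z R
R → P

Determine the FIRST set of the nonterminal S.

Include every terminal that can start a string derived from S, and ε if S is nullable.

We compute FIRST(S) using the standard algorithm.
FIRST(P) = {y, z}
FIRST(R) = {y, z}
FIRST(S) = {y, z}
Therefore, FIRST(S) = {y, z}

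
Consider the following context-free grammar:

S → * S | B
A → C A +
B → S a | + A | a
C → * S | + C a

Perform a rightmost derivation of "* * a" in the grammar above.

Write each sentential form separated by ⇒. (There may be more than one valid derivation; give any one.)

S ⇒ * S ⇒ * * S ⇒ * * B ⇒ * * a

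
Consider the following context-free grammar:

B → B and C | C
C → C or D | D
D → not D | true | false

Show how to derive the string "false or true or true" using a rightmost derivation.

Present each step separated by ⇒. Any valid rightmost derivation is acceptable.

B ⇒ C ⇒ C or D ⇒ C or true ⇒ C or D or true ⇒ C or true or true ⇒ D or true or true ⇒ false or true or true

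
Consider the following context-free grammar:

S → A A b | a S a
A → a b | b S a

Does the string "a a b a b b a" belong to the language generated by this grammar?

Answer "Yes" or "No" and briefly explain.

Yes - a valid derivation exists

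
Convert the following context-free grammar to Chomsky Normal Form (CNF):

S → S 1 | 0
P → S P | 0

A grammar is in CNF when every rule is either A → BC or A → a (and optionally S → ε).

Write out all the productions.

T1 → 1; S → 0; P → 0; S → S T1; P → S P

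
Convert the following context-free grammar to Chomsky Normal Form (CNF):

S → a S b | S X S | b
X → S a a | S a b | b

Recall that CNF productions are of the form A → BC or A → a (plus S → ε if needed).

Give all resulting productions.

TA → a; TB → b; S → b; X → b; S → TA X0; X0 → S TB; S → S X1; X1 → X S; X → S X2; X2 → TA TA; X → S X3; X3 → TA TB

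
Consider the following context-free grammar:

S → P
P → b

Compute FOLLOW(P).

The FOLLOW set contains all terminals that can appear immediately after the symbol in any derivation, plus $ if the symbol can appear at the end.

We compute FOLLOW(P) using the standard algorithm.
FOLLOW(S) starts with {$}.
FIRST(P) = {b}
FIRST(S) = {b}
FOLLOW(P) = {$}
FOLLOW(S) = {$}
Therefore, FOLLOW(P) = {$}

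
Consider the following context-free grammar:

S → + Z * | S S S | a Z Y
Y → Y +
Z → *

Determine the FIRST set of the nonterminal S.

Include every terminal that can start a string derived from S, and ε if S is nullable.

We compute FIRST(S) using the standard algorithm.
FIRST(S) = {+, a}
FIRST(Y) = {}
FIRST(Z) = {*}
Therefore, FIRST(S) = {+, a}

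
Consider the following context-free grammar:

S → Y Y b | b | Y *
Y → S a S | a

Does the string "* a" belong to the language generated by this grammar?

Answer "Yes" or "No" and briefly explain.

No - no valid derivation exists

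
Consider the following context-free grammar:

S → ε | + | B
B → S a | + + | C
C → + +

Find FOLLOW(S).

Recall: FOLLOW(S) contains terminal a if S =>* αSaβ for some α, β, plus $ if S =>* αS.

We compute FOLLOW(S) using the standard algorithm.
FOLLOW(S) starts with {$}.
FIRST(B) = {+, a}
FIRST(C) = {+}
FIRST(S) = {+, a, ε}
FOLLOW(B) = {$, a}
FOLLOW(C) = {$, a}
FOLLOW(S) = {$, a}
Therefore, FOLLOW(S) = {$, a}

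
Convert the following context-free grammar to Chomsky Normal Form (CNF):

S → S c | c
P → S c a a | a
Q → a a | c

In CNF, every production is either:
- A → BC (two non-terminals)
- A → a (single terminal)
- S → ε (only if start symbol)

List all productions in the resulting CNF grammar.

TC → c; S → c; TA → a; P → a; Q → c; S → S TC; P → S X0; X0 → TC X1; X1 → TA TA; Q → TA TA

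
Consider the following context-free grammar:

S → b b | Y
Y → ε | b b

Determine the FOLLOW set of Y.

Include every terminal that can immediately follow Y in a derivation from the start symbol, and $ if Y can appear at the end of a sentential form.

We compute FOLLOW(Y) using the standard algorithm.
FOLLOW(S) starts with {$}.
FIRST(S) = {b, ε}
FIRST(Y) = {b, ε}
FOLLOW(S) = {$}
FOLLOW(Y) = {$}
Therefore, FOLLOW(Y) = {$}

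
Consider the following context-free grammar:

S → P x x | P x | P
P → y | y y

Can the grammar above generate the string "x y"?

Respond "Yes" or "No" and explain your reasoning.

No - no valid derivation exists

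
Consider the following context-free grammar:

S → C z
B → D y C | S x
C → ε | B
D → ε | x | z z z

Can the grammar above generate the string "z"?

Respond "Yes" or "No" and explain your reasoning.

Yes - a valid derivation exists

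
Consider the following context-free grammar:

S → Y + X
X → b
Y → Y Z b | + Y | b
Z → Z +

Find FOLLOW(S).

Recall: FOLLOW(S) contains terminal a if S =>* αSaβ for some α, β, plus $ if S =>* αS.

We compute FOLLOW(S) using the standard algorithm.
FOLLOW(S) starts with {$}.
FIRST(S) = {+, b}
FIRST(X) = {b}
FIRST(Y) = {+, b}
FIRST(Z) = {}
FOLLOW(S) = {$}
FOLLOW(X) = {$}
FOLLOW(Y) = {+}
FOLLOW(Z) = {+, b}
Therefore, FOLLOW(S) = {$}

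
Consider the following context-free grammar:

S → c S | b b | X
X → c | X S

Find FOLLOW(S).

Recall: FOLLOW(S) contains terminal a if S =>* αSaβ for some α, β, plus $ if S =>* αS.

We compute FOLLOW(S) using the standard algorithm.
FOLLOW(S) starts with {$}.
FIRST(S) = {b, c}
FIRST(X) = {c}
FOLLOW(S) = {$, b, c}
FOLLOW(X) = {$, b, c}
Therefore, FOLLOW(S) = {$, b, c}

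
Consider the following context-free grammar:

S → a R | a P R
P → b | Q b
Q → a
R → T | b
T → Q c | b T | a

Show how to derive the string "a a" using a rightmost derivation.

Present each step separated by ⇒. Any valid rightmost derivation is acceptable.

S ⇒ a R ⇒ a T ⇒ a a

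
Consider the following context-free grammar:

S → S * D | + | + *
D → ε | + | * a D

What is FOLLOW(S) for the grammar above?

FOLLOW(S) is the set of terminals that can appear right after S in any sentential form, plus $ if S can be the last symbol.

We compute FOLLOW(S) using the standard algorithm.
FOLLOW(S) starts with {$}.
FIRST(D) = {*, +, ε}
FIRST(S) = {+}
FOLLOW(D) = {$, *}
FOLLOW(S) = {$, *}
Therefore, FOLLOW(S) = {$, *}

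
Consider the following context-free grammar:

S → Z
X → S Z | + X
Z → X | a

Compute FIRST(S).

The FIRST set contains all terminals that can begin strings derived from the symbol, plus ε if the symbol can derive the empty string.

We compute FIRST(S) using the standard algorithm.
FIRST(S) = {+, a}
FIRST(X) = {+, a}
FIRST(Z) = {+, a}
Therefore, FIRST(S) = {+, a}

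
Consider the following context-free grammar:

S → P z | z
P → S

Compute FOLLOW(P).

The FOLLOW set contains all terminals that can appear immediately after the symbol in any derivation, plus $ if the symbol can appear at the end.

We compute FOLLOW(P) using the standard algorithm.
FOLLOW(S) starts with {$}.
FIRST(P) = {z}
FIRST(S) = {z}
FOLLOW(P) = {z}
FOLLOW(S) = {$, z}
Therefore, FOLLOW(P) = {z}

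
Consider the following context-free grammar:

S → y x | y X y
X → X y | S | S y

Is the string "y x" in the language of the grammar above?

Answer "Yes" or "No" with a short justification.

Yes - a valid derivation exists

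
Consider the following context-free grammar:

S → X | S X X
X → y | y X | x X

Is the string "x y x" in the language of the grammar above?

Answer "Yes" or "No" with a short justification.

No - no valid derivation exists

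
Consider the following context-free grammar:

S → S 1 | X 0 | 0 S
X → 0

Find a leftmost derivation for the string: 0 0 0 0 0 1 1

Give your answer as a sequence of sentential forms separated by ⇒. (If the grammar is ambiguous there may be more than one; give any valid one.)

S ⇒ 0 S ⇒ 0 0 S ⇒ 0 0 0 S ⇒ 0 0 0 S 1 ⇒ 0 0 0 S 1 1 ⇒ 0 0 0 X 0 1 1 ⇒ 0 0 0 0 0 1 1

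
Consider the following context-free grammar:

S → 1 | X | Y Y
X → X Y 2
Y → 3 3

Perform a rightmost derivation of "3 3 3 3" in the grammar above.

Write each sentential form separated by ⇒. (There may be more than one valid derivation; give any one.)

S ⇒ Y Y ⇒ Y 3 3 ⇒ 3 3 3 3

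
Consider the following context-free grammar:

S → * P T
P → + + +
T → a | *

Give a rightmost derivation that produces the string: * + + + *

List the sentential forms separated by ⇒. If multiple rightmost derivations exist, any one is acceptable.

S ⇒ * P T ⇒ * P * ⇒ * + + + *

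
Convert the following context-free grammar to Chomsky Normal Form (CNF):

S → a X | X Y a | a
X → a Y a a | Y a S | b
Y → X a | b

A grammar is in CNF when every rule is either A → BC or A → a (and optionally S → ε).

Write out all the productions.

TA → a; S → a; X → b; Y → b; S → TA X; S → X X0; X0 → Y TA; X → TA X1; X1 → Y X2; X2 → TA TA; X → Y X3; X3 → TA S; Y → X TA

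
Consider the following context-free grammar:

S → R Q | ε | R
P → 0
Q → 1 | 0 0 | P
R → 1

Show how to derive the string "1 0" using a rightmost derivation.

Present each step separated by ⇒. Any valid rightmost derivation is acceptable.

S ⇒ R Q ⇒ R P ⇒ R 0 ⇒ 1 0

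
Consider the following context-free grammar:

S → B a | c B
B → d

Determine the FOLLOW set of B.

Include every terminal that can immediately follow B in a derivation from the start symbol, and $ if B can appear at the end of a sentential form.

We compute FOLLOW(B) using the standard algorithm.
FOLLOW(S) starts with {$}.
FIRST(B) = {d}
FIRST(S) = {c, d}
FOLLOW(B) = {$, a}
FOLLOW(S) = {$}
Therefore, FOLLOW(B) = {$, a}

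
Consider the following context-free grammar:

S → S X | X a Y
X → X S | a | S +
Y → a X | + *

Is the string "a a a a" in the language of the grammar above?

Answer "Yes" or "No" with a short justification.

Yes - a valid derivation exists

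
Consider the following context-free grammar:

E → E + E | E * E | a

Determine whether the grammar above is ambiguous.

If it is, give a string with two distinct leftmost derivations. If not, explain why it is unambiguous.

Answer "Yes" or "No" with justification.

Yes - the string 'a * a + a * a + a' has two distinct leftmost derivations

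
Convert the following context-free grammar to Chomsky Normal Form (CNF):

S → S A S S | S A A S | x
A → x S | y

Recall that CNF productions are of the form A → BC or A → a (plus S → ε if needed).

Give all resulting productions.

S → x; TX → x; A → y; S → S X0; X0 → A X1; X1 → S S; S → S X2; X2 → A X3; X3 → A S; A → TX S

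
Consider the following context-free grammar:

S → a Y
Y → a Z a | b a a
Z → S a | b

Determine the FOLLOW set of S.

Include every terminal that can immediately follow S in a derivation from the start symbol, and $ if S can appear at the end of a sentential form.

We compute FOLLOW(S) using the standard algorithm.
FOLLOW(S) starts with {$}.
FIRST(S) = {a}
FIRST(Y) = {a, b}
FIRST(Z) = {a, b}
FOLLOW(S) = {$, a}
FOLLOW(Y) = {$, a}
FOLLOW(Z) = {a}
Therefore, FOLLOW(S) = {$, a}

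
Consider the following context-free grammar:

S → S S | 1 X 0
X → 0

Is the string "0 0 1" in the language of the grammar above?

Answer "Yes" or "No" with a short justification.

No - no valid derivation exists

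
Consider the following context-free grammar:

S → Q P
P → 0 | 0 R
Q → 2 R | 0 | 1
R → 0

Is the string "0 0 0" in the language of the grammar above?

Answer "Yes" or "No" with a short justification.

Yes - a valid derivation exists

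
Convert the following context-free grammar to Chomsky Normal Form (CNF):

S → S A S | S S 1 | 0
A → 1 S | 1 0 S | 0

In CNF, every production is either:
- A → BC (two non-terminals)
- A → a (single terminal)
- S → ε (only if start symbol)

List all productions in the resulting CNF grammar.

T1 → 1; S → 0; T0 → 0; A → 0; S → S X0; X0 → A S; S → S X1; X1 → S T1; A → T1 S; A → T1 X2; X2 → T0 S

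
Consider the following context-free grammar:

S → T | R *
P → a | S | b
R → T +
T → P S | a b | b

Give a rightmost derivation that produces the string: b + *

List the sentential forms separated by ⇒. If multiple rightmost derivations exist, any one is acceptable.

S ⇒ R * ⇒ T + * ⇒ b + *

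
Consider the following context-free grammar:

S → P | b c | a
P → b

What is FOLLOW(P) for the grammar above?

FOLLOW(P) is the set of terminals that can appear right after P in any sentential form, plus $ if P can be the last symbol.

We compute FOLLOW(P) using the standard algorithm.
FOLLOW(S) starts with {$}.
FIRST(P) = {b}
FIRST(S) = {a, b}
FOLLOW(P) = {$}
FOLLOW(S) = {$}
Therefore, FOLLOW(P) = {$}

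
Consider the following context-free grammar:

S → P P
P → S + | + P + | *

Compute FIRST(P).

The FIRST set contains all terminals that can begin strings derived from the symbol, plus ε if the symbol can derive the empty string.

We compute FIRST(P) using the standard algorithm.
FIRST(P) = {*, +}
FIRST(S) = {*, +}
Therefore, FIRST(P) = {*, +}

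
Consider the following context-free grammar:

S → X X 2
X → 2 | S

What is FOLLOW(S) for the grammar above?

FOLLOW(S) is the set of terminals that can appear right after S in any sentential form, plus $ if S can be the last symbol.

We compute FOLLOW(S) using the standard algorithm.
FOLLOW(S) starts with {$}.
FIRST(S) = {2}
FIRST(X) = {2}
FOLLOW(S) = {$, 2}
FOLLOW(X) = {2}
Therefore, FOLLOW(S) = {$, 2}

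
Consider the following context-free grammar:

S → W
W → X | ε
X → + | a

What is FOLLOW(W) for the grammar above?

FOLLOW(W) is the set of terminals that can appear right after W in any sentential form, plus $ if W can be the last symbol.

We compute FOLLOW(W) using the standard algorithm.
FOLLOW(S) starts with {$}.
FIRST(S) = {+, a, ε}
FIRST(W) = {+, a, ε}
FIRST(X) = {+, a}
FOLLOW(S) = {$}
FOLLOW(W) = {$}
FOLLOW(X) = {$}
Therefore, FOLLOW(W) = {$}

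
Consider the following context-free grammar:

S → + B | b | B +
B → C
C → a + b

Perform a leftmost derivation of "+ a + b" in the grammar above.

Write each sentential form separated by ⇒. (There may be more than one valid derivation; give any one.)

S ⇒ + B ⇒ + C ⇒ + a + b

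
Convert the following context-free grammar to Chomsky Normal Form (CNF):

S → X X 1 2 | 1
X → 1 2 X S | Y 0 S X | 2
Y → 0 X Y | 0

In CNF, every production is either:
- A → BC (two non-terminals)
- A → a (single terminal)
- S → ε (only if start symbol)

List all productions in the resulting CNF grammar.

T1 → 1; T2 → 2; S → 1; T0 → 0; X → 2; Y → 0; S → X X0; X0 → X X1; X1 → T1 T2; X → T1 X2; X2 → T2 X3; X3 → X S; X → Y X4; X4 → T0 X5; X5 → S X; Y → T0 X6; X6 → X Y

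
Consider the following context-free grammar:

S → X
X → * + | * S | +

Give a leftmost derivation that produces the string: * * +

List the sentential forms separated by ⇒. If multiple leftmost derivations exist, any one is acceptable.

S ⇒ X ⇒ * S ⇒ * X ⇒ * * +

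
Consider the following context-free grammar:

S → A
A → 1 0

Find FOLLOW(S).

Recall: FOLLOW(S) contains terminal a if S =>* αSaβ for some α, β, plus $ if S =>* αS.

We compute FOLLOW(S) using the standard algorithm.
FOLLOW(S) starts with {$}.
FIRST(A) = {1}
FIRST(S) = {1}
FOLLOW(A) = {$}
FOLLOW(S) = {$}
Therefore, FOLLOW(S) = {$}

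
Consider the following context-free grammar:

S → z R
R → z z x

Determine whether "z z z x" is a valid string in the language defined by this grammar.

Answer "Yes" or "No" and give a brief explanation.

Yes - a valid derivation exists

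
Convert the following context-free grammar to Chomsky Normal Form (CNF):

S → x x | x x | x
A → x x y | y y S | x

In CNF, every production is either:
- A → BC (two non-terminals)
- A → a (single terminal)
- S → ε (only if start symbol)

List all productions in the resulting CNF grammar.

TX → x; S → x; TY → y; A → x; S → TX TX; S → TX TX; A → TX X0; X0 → TX TY; A → TY X1; X1 → TY S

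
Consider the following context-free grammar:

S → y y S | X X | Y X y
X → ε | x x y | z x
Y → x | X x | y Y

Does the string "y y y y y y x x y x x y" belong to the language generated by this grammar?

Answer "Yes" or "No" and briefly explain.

Yes - a valid derivation exists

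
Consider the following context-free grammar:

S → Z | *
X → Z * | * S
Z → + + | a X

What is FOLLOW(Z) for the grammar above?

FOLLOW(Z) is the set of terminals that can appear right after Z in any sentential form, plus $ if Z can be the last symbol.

We compute FOLLOW(Z) using the standard algorithm.
FOLLOW(S) starts with {$}.
FIRST(S) = {*, +, a}
FIRST(X) = {*, +, a}
FIRST(Z) = {+, a}
FOLLOW(S) = {$, *}
FOLLOW(X) = {$, *}
FOLLOW(Z) = {$, *}
Therefore, FOLLOW(Z) = {$, *}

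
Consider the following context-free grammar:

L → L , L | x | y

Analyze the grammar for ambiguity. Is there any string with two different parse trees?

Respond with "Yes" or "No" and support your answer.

Yes - the string 'x , x , x , y' has two distinct parse trees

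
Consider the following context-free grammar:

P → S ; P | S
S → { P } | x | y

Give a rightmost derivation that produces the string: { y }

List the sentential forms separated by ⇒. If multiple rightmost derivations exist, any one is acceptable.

P ⇒ S ⇒ { P } ⇒ { S } ⇒ { y }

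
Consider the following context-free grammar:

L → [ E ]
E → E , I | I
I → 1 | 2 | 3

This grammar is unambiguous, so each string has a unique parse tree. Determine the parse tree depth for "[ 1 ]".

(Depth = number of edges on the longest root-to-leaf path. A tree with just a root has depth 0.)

3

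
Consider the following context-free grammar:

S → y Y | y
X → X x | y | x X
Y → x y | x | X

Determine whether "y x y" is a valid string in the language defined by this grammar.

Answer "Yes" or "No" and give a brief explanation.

Yes - a valid derivation exists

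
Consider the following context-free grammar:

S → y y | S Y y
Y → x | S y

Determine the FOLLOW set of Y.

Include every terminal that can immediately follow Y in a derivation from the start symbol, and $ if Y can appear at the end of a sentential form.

We compute FOLLOW(Y) using the standard algorithm.
FOLLOW(S) starts with {$}.
FIRST(S) = {y}
FIRST(Y) = {x, y}
FOLLOW(S) = {$, x, y}
FOLLOW(Y) = {y}
Therefore, FOLLOW(Y) = {y}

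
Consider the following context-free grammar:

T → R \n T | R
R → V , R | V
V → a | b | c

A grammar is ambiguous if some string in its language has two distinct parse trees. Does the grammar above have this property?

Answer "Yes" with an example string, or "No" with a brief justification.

No - the grammar is unambiguous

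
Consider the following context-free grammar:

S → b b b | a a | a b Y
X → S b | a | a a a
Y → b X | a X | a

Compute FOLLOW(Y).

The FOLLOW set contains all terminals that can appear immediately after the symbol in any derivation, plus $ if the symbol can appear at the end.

We compute FOLLOW(Y) using the standard algorithm.
FOLLOW(S) starts with {$}.
FIRST(S) = {a, b}
FIRST(X) = {a, b}
FIRST(Y) = {a, b}
FOLLOW(S) = {$, b}
FOLLOW(X) = {$, b}
FOLLOW(Y) = {$, b}
Therefore, FOLLOW(Y) = {$, b}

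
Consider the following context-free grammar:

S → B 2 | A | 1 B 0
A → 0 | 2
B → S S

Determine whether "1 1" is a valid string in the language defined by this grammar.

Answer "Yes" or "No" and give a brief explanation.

No - no valid derivation exists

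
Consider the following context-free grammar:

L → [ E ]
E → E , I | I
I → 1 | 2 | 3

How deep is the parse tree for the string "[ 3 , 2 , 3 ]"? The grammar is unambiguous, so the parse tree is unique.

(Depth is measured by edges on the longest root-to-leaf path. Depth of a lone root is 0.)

5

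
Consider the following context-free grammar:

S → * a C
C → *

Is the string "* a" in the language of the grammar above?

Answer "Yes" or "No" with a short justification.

No - no valid derivation exists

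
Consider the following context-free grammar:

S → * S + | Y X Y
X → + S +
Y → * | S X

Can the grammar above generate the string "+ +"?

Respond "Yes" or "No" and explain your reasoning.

No - no valid derivation exists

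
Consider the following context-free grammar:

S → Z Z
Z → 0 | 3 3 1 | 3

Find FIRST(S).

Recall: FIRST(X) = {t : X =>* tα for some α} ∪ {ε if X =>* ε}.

We compute FIRST(S) using the standard algorithm.
FIRST(S) = {0, 3}
FIRST(Z) = {0, 3}
Therefore, FIRST(S) = {0, 3}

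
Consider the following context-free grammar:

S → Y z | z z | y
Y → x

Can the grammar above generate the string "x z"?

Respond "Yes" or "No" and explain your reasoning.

Yes - a valid derivation exists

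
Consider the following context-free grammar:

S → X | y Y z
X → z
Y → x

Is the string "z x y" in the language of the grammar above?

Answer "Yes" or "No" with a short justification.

No - no valid derivation exists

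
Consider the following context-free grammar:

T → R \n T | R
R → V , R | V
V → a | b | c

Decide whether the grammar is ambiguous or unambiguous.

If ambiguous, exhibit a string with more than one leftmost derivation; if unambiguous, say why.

Unambiguous - every string in the language has a unique leftmost derivation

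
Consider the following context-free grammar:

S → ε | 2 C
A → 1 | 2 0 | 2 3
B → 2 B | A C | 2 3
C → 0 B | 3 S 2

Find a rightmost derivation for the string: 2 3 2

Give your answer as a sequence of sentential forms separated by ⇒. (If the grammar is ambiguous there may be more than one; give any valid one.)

S ⇒ 2 C ⇒ 2 3 S 2 ⇒ 2 3 2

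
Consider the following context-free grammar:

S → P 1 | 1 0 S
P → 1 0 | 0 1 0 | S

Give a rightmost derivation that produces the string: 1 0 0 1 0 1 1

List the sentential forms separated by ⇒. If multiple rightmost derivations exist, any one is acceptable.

S ⇒ P 1 ⇒ S 1 ⇒ 1 0 S 1 ⇒ 1 0 P 1 1 ⇒ 1 0 0 1 0 1 1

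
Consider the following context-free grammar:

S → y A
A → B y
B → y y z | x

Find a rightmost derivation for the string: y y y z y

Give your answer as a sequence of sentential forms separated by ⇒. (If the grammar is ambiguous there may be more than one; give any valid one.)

S ⇒ y A ⇒ y B y ⇒ y y y z y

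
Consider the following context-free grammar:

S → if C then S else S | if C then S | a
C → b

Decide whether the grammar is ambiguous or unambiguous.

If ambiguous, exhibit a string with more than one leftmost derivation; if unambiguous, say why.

Ambiguous - the string 'if b then if b then a else a' has two distinct leftmost derivations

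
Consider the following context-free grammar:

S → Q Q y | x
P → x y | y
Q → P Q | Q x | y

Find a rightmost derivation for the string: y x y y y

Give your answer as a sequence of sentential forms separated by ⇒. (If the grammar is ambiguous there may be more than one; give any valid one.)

S ⇒ Q Q y ⇒ Q P Q y ⇒ Q P y y ⇒ Q x y y y ⇒ y x y y y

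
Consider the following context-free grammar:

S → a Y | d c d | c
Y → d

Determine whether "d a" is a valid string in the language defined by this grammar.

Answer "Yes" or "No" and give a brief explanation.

No - no valid derivation exists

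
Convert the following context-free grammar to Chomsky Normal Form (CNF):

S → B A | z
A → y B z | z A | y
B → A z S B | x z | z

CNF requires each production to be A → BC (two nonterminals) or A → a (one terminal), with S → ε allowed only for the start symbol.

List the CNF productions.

S → z; TY → y; TZ → z; A → y; TX → x; B → z; S → B A; A → TY X0; X0 → B TZ; A → TZ A; B → A X1; X1 → TZ X2; X2 → S B; B → TX TZ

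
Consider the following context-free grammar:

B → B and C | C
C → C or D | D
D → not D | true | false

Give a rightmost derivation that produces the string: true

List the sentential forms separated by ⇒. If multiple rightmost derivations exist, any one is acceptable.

B ⇒ C ⇒ D ⇒ true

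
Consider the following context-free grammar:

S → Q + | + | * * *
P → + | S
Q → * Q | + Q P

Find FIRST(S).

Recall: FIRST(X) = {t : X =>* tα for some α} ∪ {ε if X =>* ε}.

We compute FIRST(S) using the standard algorithm.
FIRST(P) = {*, +}
FIRST(Q) = {*, +}
FIRST(S) = {*, +}
Therefore, FIRST(S) = {*, +}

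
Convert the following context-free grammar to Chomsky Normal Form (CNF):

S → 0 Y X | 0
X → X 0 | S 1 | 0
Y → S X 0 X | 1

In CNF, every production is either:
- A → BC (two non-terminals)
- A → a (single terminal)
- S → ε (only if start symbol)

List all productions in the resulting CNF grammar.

T0 → 0; S → 0; T1 → 1; X → 0; Y → 1; S → T0 X0; X0 → Y X; X → X T0; X → S T1; Y → S X1; X1 → X X2; X2 → T0 X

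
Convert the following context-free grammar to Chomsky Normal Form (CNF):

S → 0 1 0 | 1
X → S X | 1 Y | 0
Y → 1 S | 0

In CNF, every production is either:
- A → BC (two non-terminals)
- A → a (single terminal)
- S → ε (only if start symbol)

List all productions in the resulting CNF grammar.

T0 → 0; T1 → 1; S → 1; X → 0; Y → 0; S → T0 X0; X0 → T1 T0; X → S X; X → T1 Y; Y → T1 S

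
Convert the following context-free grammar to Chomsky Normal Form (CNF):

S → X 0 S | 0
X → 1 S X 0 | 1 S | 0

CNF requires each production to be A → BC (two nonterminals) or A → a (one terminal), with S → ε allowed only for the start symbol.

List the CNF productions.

T0 → 0; S → 0; T1 → 1; X → 0; S → X X0; X0 → T0 S; X → T1 X1; X1 → S X2; X2 → X T0; X → T1 S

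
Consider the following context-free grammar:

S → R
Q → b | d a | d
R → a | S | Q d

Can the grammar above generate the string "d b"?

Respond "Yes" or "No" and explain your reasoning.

No - no valid derivation exists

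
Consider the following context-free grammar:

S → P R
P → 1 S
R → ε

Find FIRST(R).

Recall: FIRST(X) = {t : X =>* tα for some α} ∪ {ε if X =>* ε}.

We compute FIRST(R) using the standard algorithm.
FIRST(P) = {1}
FIRST(R) = {ε}
FIRST(S) = {1}
Therefore, FIRST(R) = {ε}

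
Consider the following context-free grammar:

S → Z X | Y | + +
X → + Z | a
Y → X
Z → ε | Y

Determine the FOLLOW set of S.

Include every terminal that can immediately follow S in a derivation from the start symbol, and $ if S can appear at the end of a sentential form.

We compute FOLLOW(S) using the standard algorithm.
FOLLOW(S) starts with {$}.
FIRST(S) = {+, a}
FIRST(X) = {+, a}
FIRST(Y) = {+, a}
FIRST(Z) = {+, a, ε}
FOLLOW(S) = {$}
FOLLOW(X) = {$, +, a}
FOLLOW(Y) = {$, +, a}
FOLLOW(Z) = {$, +, a}
Therefore, FOLLOW(S) = {$}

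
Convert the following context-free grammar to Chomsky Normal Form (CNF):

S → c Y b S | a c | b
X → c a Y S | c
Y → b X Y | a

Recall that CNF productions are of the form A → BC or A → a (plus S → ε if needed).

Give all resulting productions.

TC → c; TB → b; TA → a; S → b; X → c; Y → a; S → TC X0; X0 → Y X1; X1 → TB S; S → TA TC; X → TC X2; X2 → TA X3; X3 → Y S; Y → TB X4; X4 → X Y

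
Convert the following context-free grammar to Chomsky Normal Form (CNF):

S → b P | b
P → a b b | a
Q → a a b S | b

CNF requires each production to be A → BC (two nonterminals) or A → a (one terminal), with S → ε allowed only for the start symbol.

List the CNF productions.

TB → b; S → b; TA → a; P → a; Q → b; S → TB P; P → TA X0; X0 → TB TB; Q → TA X1; X1 → TA X2; X2 → TB S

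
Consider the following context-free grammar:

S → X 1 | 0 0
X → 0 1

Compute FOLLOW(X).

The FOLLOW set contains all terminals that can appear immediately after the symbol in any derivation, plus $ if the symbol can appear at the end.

We compute FOLLOW(X) using the standard algorithm.
FOLLOW(S) starts with {$}.
FIRST(S) = {0}
FIRST(X) = {0}
FOLLOW(S) = {$}
FOLLOW(X) = {1}
Therefore, FOLLOW(X) = {1}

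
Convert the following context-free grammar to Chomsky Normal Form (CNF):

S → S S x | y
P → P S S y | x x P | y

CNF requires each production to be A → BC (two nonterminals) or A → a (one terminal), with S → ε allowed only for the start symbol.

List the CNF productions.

TX → x; S → y; TY → y; P → y; S → S X0; X0 → S TX; P → P X1; X1 → S X2; X2 → S TY; P → TX X3; X3 → TX P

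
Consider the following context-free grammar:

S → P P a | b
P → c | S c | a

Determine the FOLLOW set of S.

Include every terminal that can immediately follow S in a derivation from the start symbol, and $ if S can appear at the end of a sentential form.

We compute FOLLOW(S) using the standard algorithm.
FOLLOW(S) starts with {$}.
FIRST(P) = {a, b, c}
FIRST(S) = {a, b, c}
FOLLOW(P) = {a, b, c}
FOLLOW(S) = {$, c}
Therefore, FOLLOW(S) = {$, c}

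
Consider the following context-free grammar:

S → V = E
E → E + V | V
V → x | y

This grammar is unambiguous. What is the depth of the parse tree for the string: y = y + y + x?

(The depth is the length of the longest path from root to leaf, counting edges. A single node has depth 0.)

5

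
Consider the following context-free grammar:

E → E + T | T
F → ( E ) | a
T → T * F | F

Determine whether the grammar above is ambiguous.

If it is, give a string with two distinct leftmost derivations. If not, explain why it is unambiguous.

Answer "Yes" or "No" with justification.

No - the grammar is unambiguous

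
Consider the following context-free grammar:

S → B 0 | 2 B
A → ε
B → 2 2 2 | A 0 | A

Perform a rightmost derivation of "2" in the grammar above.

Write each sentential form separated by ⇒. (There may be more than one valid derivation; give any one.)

S ⇒ 2 B ⇒ 2 A ⇒ 2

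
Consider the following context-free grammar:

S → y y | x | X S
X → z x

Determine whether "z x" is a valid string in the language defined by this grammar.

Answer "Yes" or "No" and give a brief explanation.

No - no valid derivation exists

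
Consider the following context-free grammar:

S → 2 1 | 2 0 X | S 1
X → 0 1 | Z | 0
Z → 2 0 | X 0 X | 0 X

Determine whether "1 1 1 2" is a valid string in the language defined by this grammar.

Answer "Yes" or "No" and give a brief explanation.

No - no valid derivation exists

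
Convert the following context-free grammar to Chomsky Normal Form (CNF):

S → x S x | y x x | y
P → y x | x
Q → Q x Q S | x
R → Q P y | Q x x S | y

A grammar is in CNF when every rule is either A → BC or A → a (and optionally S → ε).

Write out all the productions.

TX → x; TY → y; S → y; P → x; Q → x; R → y; S → TX X0; X0 → S TX; S → TY X1; X1 → TX TX; P → TY TX; Q → Q X2; X2 → TX X3; X3 → Q S; R → Q X4; X4 → P TY; R → Q X5; X5 → TX X6; X6 → TX S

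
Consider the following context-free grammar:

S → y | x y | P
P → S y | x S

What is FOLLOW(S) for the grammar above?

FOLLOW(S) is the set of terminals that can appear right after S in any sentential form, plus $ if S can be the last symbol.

We compute FOLLOW(S) using the standard algorithm.
FOLLOW(S) starts with {$}.
FIRST(P) = {x, y}
FIRST(S) = {x, y}
FOLLOW(P) = {$, y}
FOLLOW(S) = {$, y}
Therefore, FOLLOW(S) = {$, y}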